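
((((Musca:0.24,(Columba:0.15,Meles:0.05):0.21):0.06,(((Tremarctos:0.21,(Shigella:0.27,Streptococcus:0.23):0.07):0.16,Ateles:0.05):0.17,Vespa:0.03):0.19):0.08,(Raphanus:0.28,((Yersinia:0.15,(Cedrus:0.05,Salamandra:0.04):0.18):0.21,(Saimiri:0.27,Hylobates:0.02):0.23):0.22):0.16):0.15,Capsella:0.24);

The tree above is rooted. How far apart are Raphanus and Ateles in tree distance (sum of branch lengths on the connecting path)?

The path runs Raphanus → … → MRCA → … → Ateles; the MRCA is the node subtending (((Musca,(Columba,Meles)),(((Tremarctos,(Shigella,Streptococcus)),Ateles),Vespa)),(Raphanus,((Yersinia,(Cedrus,Salamandra)),(Saimiri,Hylobates)))).
Branch lengths along that path: 0.28 + 0.16 + 0.08 + 0.19 + 0.17 + 0.05 = 0.93.

0.93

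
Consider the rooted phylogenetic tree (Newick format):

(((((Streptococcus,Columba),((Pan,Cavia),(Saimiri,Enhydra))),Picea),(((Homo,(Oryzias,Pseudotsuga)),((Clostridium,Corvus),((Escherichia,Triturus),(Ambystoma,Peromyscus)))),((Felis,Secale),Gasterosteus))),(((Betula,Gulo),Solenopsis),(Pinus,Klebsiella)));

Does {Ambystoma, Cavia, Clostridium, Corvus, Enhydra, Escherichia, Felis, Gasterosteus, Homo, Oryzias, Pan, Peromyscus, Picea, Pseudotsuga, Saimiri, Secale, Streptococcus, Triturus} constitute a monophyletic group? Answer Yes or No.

No

The MRCA of the listed taxa subtends ((((Streptococcus,Columba),((Pan,Cavia),(Saimiri,Enhydra))),Picea),(((Homo,(Oryzias,Pseudotsuga)),((Clostridium,Corvus),((Escherichia,Triturus),(Ambystoma,Peromyscus)))),((Felis,Secale),Gasterosteus))).
That clade also contains Columba, which is not in the proposed group, so the group is not monophyletic.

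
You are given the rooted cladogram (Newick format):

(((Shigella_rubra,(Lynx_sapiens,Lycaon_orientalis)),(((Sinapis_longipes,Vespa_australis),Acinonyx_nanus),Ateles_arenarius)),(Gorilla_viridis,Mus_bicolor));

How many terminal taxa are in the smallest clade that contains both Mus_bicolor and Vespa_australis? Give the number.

9

The MRCA of Mus_bicolor and Vespa_australis is the root, so the clade is the entire tree.
That clade contains 9 terminal taxa: Acinonyx_nanus, Ateles_arenarius, Gorilla_viridis, Lycaon_orientalis, Lynx_sapiens, Mus_bicolor, Shigella_rubra, Sinapis_longipes, Vespa_australis.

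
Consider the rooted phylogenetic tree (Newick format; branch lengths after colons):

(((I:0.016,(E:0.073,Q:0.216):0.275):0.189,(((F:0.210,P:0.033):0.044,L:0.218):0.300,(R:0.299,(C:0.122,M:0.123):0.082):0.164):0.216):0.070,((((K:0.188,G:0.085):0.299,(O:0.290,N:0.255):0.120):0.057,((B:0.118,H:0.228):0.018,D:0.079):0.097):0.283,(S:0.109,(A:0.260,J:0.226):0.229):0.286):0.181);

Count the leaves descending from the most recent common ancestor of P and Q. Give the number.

9

The MRCA of P and Q is the node subtending ((I,(E,Q)),(((F,P),L),(R,(C,M)))).
That clade contains 9 terminal taxa: C, E, F, I, L, M, P, Q, R.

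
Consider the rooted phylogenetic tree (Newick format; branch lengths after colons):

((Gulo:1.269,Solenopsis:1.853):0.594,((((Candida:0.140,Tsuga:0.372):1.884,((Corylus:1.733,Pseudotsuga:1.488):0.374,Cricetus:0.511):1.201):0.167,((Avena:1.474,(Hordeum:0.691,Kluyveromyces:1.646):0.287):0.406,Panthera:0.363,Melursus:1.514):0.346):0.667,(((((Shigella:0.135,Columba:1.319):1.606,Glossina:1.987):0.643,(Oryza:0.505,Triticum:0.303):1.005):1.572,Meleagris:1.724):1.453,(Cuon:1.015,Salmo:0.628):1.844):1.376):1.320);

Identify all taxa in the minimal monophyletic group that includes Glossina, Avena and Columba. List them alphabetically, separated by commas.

Tracing Glossina: it sits inside ((Shigella,Columba),Glossina).
Tracing Avena: it sits inside (Avena,(Hordeum,Kluyveromyces)).
Tracing Columba: it sits inside (Shigella,Columba).
The smallest clade enclosing all 3 is ((((Candida,Tsuga),((Corylus,Pseudotsuga),Cricetus)),((Avena,(Hordeum,Kluyveromyces)),Panthera,Melursus)),(((((Shigella,Columba),Glossina),(Oryza,Triticum)),Meleagris),(Cuon,Salmo))); the answer is its 18 terminal taxa in alphabetical order.

Avena, Candida, Columba, Corylus, Cricetus, Cuon, Glossina, Hordeum, Kluyveromyces, Meleagris, Melursus, Oryza, Panthera, Pseudotsuga, Salmo, Shigella, Triticum, Tsuga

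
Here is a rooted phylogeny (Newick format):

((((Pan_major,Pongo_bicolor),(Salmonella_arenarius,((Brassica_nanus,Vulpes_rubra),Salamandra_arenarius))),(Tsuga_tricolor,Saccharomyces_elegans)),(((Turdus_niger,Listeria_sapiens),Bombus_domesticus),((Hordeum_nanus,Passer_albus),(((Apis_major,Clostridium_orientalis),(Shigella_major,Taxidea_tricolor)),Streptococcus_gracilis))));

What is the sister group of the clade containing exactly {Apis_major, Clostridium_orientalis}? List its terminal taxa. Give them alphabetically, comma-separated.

Shigella_major, Taxidea_tricolor

The clade containing exactly {Apis_major, Clostridium_orientalis} attaches to the tree at the node subtending ((Apis_major,Clostridium_orientalis),(Shigella_major,Taxidea_tricolor)).
The other lineage descending from that same node — the sister group — is (Shigella_major,Taxidea_tricolor); its 2 tips in alphabetical order are the answer.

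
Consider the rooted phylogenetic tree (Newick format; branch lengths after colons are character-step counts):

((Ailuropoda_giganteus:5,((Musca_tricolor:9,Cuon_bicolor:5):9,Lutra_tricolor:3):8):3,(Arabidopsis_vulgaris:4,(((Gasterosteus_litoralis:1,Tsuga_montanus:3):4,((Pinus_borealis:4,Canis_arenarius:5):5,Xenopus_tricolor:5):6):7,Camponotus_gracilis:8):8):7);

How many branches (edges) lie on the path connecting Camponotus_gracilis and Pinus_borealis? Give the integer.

The MRCA of Camponotus_gracilis and Pinus_borealis is the node subtending (((Gasterosteus_litoralis,Tsuga_montanus),((Pinus_borealis,Canis_arenarius),Xenopus_tricolor)),Camponotus_gracilis).
From Camponotus_gracilis up to that node: 1 branch. From Pinus_borealis up to the same node: 4 branches. Total: 1 + 4 = 5.

5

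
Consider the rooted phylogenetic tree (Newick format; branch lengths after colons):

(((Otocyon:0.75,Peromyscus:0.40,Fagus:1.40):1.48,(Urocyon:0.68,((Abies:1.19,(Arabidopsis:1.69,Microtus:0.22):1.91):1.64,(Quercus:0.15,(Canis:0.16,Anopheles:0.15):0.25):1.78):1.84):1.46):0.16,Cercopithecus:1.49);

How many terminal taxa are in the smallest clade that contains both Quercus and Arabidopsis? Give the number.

The MRCA of Quercus and Arabidopsis is the node subtending ((Abies,(Arabidopsis,Microtus)),(Quercus,(Canis,Anopheles))).
That clade contains 6 terminal taxa: Abies, Anopheles, Arabidopsis, Canis, Microtus, Quercus.

6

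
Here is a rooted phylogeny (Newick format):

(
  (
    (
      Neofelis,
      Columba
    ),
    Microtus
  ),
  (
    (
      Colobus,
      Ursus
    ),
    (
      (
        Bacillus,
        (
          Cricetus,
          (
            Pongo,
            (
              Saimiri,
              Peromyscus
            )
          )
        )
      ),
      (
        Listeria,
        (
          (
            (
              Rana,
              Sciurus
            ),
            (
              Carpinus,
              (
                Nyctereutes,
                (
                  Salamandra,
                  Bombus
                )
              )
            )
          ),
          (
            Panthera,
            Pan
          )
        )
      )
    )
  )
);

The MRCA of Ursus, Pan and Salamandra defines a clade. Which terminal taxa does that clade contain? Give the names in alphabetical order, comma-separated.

Bacillus, Bombus, Carpinus, Colobus, Cricetus, Listeria, Nyctereutes, Pan, Panthera, Peromyscus, Pongo, Rana, Saimiri, Salamandra, Sciurus, Ursus

Tracing Ursus: it sits inside (Colobus,Ursus).
Tracing Pan: it sits inside (Panthera,Pan).
Tracing Salamandra: it sits inside (Salamandra,Bombus).
The smallest clade enclosing all 3 is ((Colobus,Ursus),((Bacillus,(Cricetus,(Pongo,(Saimiri,Peromyscus)))),(Listeria,(((Rana,Sciurus),(Carpinus,(Nyctereutes,(Salamandra,Bombus)))),(Panthera,Pan))))); the answer is its 16 terminal taxa in alphabetical order.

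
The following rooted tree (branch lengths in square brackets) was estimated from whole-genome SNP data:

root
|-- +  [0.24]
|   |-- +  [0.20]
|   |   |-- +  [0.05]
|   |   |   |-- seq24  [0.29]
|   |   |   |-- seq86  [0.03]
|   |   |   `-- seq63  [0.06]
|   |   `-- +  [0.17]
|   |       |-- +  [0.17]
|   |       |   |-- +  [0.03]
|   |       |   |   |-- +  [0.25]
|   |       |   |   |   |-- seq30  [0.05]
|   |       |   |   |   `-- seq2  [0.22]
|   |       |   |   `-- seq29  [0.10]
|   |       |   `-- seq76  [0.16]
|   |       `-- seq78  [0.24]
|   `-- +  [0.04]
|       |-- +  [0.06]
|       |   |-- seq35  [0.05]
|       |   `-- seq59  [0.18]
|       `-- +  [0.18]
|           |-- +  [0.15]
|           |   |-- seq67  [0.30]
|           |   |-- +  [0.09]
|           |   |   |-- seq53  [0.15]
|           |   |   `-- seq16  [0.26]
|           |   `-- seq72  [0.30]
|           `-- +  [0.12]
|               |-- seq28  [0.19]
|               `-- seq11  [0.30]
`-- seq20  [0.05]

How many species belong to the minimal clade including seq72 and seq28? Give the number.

The MRCA of seq72 and seq28 is the node subtending ((seq67,(seq53,seq16),seq72),(seq28,seq11)).
That clade contains 6 terminal taxa: seq11, seq16, seq28, seq53, seq67, seq72.

6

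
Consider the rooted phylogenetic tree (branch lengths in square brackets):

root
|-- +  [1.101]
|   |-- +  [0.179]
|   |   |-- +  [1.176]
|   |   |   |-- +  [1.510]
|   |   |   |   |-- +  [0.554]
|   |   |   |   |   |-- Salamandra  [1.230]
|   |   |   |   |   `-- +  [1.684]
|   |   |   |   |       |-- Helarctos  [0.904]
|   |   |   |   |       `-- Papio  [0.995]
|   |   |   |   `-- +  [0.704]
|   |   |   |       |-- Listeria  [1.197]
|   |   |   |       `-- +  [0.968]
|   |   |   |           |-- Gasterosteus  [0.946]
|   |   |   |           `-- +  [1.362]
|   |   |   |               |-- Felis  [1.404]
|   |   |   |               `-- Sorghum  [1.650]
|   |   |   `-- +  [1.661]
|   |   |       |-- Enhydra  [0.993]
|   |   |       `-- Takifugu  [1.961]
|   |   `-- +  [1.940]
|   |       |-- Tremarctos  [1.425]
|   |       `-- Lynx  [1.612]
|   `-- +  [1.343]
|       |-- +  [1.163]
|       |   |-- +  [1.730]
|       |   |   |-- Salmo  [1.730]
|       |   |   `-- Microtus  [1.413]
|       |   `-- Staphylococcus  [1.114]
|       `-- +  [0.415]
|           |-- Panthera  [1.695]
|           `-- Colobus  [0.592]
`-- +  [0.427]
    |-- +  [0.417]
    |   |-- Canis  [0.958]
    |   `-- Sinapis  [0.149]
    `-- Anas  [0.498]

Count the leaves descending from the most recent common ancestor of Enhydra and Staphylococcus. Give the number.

16

The MRCA of Enhydra and Staphylococcus is the node subtending (((((Salamandra,(Helarctos,Papio)),(Listeria,(Gasterosteus,(Felis,Sorghum)))),(Enhydra,Takifugu)),(Tremarctos,Lynx)),(((Salmo,Microtus),Staphylococcus),(Panthera,Colobus))).
That clade contains 16 terminal taxa: Colobus, Enhydra, Felis, Gasterosteus, Helarctos, Listeria, Lynx, Microtus, Panthera, Papio, Salamandra, Salmo, Sorghum, Staphylococcus, Takifugu, Tremarctos.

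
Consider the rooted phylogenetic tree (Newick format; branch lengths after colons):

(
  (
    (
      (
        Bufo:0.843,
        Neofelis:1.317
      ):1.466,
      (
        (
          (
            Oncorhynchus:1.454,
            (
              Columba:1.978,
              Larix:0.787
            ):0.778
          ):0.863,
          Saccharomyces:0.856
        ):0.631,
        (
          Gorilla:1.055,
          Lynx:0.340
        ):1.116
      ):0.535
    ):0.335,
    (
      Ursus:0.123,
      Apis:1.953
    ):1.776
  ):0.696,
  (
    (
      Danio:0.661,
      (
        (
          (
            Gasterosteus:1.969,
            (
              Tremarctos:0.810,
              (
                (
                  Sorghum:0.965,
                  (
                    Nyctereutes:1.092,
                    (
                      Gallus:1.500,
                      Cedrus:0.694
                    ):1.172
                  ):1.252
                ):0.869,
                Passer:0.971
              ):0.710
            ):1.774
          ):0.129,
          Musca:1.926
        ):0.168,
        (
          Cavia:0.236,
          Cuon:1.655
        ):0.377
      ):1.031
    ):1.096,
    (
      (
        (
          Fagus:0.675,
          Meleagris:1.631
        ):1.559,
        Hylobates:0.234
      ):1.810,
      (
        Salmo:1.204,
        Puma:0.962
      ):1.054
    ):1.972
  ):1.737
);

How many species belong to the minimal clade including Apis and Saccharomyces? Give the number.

The MRCA of Apis and Saccharomyces is the node subtending (((Bufo,Neofelis),(((Oncorhynchus,(Columba,Larix)),Saccharomyces),(Gorilla,Lynx))),(Ursus,Apis)).
That clade contains 10 terminal taxa: Apis, Bufo, Columba, Gorilla, Larix, Lynx, Neofelis, Oncorhynchus, Saccharomyces, Ursus.

10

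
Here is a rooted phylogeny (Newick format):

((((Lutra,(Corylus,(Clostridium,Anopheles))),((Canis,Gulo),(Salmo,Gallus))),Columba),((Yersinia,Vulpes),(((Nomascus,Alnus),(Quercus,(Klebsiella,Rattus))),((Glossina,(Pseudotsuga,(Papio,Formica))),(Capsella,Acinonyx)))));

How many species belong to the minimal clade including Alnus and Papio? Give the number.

11

The MRCA of Alnus and Papio is the node subtending (((Nomascus,Alnus),(Quercus,(Klebsiella,Rattus))),((Glossina,(Pseudotsuga,(Papio,Formica))),(Capsella,Acinonyx))).
That clade contains 11 terminal taxa: Acinonyx, Alnus, Capsella, Formica, Glossina, Klebsiella, Nomascus, Papio, Pseudotsuga, Quercus, Rattus.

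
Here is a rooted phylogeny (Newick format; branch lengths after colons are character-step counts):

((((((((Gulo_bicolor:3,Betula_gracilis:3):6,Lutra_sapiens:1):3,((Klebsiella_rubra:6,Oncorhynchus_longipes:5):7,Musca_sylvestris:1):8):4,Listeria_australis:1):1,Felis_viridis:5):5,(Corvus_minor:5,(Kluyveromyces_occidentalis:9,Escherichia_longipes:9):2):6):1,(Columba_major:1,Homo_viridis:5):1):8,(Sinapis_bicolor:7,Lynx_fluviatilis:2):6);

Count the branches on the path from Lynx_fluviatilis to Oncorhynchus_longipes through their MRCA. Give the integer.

10

The MRCA of Lynx_fluviatilis and Oncorhynchus_longipes is the root of the tree.
From Lynx_fluviatilis up to that node: 2 branches. From Oncorhynchus_longipes up to the same node: 8 branches. Total: 2 + 8 = 10.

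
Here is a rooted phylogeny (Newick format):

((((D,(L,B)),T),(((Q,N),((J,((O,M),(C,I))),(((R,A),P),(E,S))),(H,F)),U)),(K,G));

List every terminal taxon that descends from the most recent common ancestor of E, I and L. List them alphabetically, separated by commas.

A, B, C, D, E, F, H, I, J, L, M, N, O, P, Q, R, S, T, U

Tracing E: it sits inside (E,S).
Tracing I: it sits inside (C,I).
Tracing L: it sits inside (L,B).
The smallest clade enclosing all 3 is (((D,(L,B)),T),(((Q,N),((J,((O,M),(C,I))),(((R,A),P),(E,S))),(H,F)),U)); the answer is its 19 terminal taxa in alphabetical order.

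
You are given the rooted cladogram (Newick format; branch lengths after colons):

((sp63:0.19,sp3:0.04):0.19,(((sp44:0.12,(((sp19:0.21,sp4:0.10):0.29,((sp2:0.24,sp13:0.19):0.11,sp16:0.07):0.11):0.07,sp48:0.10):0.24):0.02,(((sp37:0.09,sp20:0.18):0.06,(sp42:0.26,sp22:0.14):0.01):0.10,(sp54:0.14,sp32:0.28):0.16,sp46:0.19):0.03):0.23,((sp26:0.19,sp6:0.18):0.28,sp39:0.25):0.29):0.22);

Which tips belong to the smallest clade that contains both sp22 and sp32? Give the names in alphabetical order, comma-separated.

sp20, sp22, sp32, sp37, sp42, sp46, sp54

Tracing sp22: it sits inside (sp42,sp22).
Tracing sp32: it sits inside (sp54,sp32).
The smallest clade enclosing both is (((sp37,sp20),(sp42,sp22)),(sp54,sp32),sp46); the answer is its 7 terminal taxa in alphabetical order.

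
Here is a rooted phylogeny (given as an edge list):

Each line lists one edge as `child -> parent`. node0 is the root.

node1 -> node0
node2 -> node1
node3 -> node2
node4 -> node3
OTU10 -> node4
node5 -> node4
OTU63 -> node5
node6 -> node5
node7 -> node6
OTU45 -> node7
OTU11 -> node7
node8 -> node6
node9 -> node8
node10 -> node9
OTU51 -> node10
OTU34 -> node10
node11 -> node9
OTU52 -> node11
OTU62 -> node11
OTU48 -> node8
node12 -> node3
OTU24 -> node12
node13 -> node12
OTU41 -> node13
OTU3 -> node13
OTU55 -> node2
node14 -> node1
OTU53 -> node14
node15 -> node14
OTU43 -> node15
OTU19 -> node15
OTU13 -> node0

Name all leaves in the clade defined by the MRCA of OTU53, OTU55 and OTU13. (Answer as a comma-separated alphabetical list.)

OTU10, OTU11, OTU13, OTU19, OTU24, OTU3, OTU34, OTU41, OTU43, OTU45, OTU48, OTU51, OTU52, OTU53, OTU55, OTU62, OTU63

Tracing OTU53: it sits inside (OTU53,(OTU43,OTU19)).
Tracing OTU55: it sits inside (((OTU10,(OTU63,((OTU45,OTU11),(((OTU51,OTU34),(OTU52,OTU62)),OTU48)))),(OTU24,(OTU41,OTU3))),OTU55).
Tracing OTU13: it attaches directly to the root.
The smallest clade enclosing all 3 is the whole tree (their MRCA is the root), so the answer is all 17 tips in alphabetical order.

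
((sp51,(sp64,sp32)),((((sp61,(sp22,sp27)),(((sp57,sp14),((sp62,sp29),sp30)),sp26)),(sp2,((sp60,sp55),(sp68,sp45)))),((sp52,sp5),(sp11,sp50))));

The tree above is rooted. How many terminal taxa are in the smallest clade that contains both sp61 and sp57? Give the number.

The MRCA of sp61 and sp57 is the node subtending ((sp61,(sp22,sp27)),(((sp57,sp14),((sp62,sp29),sp30)),sp26)).
That clade contains 9 terminal taxa: sp14, sp22, sp26, sp27, sp29, sp30, sp57, sp61, sp62.

9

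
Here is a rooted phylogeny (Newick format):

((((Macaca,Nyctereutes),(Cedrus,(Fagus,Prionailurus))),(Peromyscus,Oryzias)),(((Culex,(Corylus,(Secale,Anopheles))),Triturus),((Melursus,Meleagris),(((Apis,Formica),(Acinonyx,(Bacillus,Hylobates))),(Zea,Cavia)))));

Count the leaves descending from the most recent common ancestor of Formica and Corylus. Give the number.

14

The MRCA of Formica and Corylus is the node subtending (((Culex,(Corylus,(Secale,Anopheles))),Triturus),((Melursus,Meleagris),(((Apis,Formica),(Acinonyx,(Bacillus,Hylobates))),(Zea,Cavia)))).
That clade contains 14 terminal taxa: Acinonyx, Anopheles, Apis, Bacillus, Cavia, Corylus, Culex, Formica, Hylobates, Meleagris, Melursus, Secale, Triturus, Zea.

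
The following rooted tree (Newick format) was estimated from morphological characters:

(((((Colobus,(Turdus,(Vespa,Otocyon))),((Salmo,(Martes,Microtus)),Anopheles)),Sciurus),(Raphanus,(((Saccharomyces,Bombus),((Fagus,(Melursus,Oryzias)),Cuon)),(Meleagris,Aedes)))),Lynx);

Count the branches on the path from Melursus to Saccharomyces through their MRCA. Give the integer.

The MRCA of Melursus and Saccharomyces is the node subtending ((Saccharomyces,Bombus),((Fagus,(Melursus,Oryzias)),Cuon)).
From Melursus up to that node: 4 branches. From Saccharomyces up to the same node: 2 branches. Total: 4 + 2 = 6.

6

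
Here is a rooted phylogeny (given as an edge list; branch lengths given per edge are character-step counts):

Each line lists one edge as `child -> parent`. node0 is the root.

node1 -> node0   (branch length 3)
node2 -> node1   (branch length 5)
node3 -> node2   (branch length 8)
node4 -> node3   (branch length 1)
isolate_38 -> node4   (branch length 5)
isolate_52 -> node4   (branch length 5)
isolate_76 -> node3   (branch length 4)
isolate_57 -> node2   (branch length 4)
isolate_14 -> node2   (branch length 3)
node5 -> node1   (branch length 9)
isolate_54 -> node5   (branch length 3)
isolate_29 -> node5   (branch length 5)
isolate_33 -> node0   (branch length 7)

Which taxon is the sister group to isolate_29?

isolate_29 attaches to the tree at the node subtending (isolate_54,isolate_29).
The other lineage descending from that same node — the sister group — is the single tip isolate_54.

isolate_54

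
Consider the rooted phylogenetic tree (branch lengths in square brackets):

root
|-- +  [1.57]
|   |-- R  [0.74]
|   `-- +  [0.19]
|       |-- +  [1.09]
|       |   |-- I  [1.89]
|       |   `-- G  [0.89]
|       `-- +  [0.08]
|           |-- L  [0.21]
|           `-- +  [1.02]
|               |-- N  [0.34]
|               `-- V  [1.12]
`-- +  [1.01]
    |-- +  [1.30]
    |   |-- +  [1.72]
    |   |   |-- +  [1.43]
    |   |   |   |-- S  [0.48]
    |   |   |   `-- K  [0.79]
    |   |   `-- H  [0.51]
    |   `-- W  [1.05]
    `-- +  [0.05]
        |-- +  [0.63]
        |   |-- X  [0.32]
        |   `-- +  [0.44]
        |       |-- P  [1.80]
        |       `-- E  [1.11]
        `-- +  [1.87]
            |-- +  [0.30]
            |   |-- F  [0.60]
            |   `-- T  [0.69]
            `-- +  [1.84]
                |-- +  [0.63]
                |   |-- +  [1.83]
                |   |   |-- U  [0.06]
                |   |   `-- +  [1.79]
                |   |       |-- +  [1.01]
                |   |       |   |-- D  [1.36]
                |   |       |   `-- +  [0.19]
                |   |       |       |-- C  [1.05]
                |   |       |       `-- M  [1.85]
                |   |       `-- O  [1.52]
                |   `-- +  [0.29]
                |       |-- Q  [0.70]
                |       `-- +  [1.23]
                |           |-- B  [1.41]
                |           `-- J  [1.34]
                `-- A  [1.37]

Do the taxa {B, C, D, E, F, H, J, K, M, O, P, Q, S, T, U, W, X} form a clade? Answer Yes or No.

The MRCA of the listed taxa subtends ((((S,K),H),W),((X,(P,E)),((F,T),(((U,((D,(C,M)),O)),(Q,(B,J))),A)))).
That clade also contains A, which is not in the proposed group, so the group is not monophyletic.

No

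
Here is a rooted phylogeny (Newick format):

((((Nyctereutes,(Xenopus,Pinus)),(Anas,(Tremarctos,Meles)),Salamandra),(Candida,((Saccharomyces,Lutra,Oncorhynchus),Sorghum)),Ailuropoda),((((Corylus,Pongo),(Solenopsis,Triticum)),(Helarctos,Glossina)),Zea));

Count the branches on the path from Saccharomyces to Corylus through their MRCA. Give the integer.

The MRCA of Saccharomyces and Corylus is the root of the tree.
From Saccharomyces up to that node: 5 branches. From Corylus up to the same node: 5 branches. Total: 5 + 5 = 10.

10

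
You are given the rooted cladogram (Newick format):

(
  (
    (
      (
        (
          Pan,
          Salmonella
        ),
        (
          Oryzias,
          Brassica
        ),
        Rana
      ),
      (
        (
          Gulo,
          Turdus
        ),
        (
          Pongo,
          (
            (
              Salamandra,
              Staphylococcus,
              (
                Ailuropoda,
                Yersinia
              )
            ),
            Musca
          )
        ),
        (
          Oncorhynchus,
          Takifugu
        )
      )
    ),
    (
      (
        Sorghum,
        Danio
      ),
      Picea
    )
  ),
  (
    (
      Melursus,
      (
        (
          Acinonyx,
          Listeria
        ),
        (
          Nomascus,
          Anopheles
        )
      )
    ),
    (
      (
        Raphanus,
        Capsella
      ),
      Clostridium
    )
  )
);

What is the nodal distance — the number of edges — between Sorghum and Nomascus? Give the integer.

9

The MRCA of Sorghum and Nomascus is the root of the tree.
From Sorghum up to that node: 4 branches. From Nomascus up to the same node: 5 branches. Total: 4 + 5 = 9.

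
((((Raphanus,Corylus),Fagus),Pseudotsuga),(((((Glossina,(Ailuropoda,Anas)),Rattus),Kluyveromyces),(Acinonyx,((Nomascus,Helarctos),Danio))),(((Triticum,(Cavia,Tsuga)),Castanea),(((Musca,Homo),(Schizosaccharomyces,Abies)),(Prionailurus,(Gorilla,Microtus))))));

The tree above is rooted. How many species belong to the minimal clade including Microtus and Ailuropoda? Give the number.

20

The MRCA of Microtus and Ailuropoda is the node subtending (((((Glossina,(Ailuropoda,Anas)),Rattus),Kluyveromyces),(Acinonyx,((Nomascus,Helarctos),Danio))),(((Triticum,(Cavia,Tsuga)),Castanea),(((Musca,Homo),(Schizosaccharomyces,Abies)),(Prionailurus,(Gorilla,Microtus))))).
That clade contains 20 terminal taxa: Abies, Acinonyx, Ailuropoda, Anas, Castanea, Cavia, Danio, Glossina, Gorilla, Helarctos, Homo, Kluyveromyces, Microtus, Musca, Nomascus, Prionailurus, Rattus, Schizosaccharomyces, Triticum, Tsuga.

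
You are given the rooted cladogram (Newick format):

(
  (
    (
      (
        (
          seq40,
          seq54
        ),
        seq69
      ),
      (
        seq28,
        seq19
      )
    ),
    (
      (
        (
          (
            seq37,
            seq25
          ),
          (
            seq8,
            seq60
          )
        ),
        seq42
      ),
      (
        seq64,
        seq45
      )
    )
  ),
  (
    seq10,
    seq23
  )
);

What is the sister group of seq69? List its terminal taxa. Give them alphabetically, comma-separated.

seq40, seq54

seq69 attaches to the tree at the node subtending ((seq40,seq54),seq69).
The other lineage descending from that same node — the sister group — is (seq40,seq54); its 2 tips in alphabetical order are the answer.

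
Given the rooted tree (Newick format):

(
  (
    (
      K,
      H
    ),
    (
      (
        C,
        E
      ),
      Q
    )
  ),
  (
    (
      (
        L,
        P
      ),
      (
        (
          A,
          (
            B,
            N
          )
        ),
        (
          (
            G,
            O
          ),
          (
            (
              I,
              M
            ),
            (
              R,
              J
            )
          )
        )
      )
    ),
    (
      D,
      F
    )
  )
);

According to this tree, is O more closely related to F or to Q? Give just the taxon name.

The MRCA of O and F subtends (((L,P),((A,(B,N)),((G,O),((I,M),(R,J))))),(D,F)) (13 taxa).
The MRCA of O and Q is the root, subtending the entire tree (18 taxa).
The first is nested inside the second, so O shares a more recent common ancestor with F.

F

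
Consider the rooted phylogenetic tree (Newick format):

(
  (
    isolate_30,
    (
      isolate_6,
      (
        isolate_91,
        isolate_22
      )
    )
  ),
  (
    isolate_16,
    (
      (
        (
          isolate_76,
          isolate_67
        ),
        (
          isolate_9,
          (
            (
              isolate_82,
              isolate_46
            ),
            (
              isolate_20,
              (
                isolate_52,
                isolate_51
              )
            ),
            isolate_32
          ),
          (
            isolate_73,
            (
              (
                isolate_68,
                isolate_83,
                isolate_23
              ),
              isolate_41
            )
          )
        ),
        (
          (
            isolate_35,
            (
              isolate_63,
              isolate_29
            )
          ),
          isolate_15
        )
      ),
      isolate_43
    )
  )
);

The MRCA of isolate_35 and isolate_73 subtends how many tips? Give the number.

The MRCA of isolate_35 and isolate_73 is the node subtending ((isolate_76,isolate_67),(isolate_9,((isolate_82,isolate_46),(isolate_20,(isolate_52,isolate_51)),isolate_32),(isolate_73,((isolate_68,isolate_83,isolate_23),isolate_41))),((isolate_35,(isolate_63,isolate_29)),isolate_15)).
That clade contains 18 terminal taxa: isolate_15, isolate_20, isolate_23, isolate_29, isolate_32, isolate_35, isolate_41, isolate_46, isolate_51, isolate_52, isolate_63, isolate_67, isolate_68, isolate_73, isolate_76, isolate_82, isolate_83, isolate_9.

18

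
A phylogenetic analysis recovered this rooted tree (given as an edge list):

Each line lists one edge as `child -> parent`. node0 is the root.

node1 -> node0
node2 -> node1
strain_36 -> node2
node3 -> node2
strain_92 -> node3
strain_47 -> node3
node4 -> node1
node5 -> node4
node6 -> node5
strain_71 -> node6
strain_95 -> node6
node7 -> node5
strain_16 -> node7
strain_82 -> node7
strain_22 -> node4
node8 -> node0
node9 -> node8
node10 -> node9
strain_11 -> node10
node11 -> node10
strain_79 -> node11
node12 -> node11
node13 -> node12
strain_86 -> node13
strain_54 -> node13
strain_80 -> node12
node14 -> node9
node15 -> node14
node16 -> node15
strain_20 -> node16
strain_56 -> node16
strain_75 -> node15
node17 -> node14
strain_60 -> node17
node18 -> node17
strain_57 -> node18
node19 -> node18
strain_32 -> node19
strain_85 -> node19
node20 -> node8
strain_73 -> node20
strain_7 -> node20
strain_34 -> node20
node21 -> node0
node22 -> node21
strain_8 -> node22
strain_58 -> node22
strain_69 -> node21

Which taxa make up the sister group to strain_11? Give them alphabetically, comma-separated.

strain_11 attaches to the tree at the node subtending (strain_11,(strain_79,((strain_86,strain_54),strain_80))).
The other lineage descending from that same node — the sister group — is (strain_79,((strain_86,strain_54),strain_80)); its 4 tips in alphabetical order are the answer.

strain_54, strain_79, strain_80, strain_86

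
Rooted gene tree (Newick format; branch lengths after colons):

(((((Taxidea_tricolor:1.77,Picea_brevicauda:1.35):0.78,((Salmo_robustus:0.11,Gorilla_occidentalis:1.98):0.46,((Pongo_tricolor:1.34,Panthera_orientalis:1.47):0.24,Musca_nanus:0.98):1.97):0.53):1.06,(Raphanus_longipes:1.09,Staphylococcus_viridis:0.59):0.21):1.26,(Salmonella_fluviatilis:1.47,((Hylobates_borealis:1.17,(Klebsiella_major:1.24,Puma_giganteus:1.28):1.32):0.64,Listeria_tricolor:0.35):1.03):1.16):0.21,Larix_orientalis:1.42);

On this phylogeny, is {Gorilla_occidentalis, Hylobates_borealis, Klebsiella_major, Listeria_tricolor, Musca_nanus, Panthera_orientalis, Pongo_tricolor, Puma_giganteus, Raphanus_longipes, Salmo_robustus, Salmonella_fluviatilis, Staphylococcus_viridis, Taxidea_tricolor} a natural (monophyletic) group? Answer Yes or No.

No

The MRCA of the listed taxa subtends ((((Taxidea_tricolor,Picea_brevicauda),((Salmo_robustus,Gorilla_occidentalis),((Pongo_tricolor,Panthera_orientalis),Musca_nanus))),(Raphanus_longipes,Staphylococcus_viridis)),(Salmonella_fluviatilis,((Hylobates_borealis,(Klebsiella_major,Puma_giganteus)),Listeria_tricolor))).
That clade also contains Picea_brevicauda, which is not in the proposed group, so the group is not monophyletic.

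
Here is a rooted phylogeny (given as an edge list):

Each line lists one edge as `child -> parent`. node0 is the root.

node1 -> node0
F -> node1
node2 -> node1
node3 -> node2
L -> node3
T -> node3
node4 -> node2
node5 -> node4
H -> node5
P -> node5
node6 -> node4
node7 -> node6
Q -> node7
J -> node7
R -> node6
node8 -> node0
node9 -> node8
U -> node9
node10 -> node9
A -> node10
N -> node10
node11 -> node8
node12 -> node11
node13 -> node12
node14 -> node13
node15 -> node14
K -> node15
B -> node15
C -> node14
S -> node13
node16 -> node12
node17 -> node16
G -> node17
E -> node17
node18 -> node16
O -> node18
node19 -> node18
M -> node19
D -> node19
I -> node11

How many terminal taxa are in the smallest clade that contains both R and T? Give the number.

7

The MRCA of R and T is the node subtending ((L,T),((H,P),((Q,J),R))).
That clade contains 7 terminal taxa: H, J, L, P, Q, R, T.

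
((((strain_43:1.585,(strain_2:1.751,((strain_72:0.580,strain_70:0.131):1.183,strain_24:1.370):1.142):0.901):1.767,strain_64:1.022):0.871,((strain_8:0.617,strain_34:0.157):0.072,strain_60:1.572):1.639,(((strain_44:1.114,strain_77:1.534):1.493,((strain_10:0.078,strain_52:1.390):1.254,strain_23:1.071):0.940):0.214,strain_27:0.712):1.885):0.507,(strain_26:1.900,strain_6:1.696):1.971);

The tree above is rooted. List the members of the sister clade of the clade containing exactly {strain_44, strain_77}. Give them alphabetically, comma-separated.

The clade containing exactly {strain_44, strain_77} attaches to the tree at the node subtending ((strain_44,strain_77),((strain_10,strain_52),strain_23)).
The other lineage descending from that same node — the sister group — is ((strain_10,strain_52),strain_23); its 3 tips in alphabetical order are the answer.

strain_10, strain_23, strain_52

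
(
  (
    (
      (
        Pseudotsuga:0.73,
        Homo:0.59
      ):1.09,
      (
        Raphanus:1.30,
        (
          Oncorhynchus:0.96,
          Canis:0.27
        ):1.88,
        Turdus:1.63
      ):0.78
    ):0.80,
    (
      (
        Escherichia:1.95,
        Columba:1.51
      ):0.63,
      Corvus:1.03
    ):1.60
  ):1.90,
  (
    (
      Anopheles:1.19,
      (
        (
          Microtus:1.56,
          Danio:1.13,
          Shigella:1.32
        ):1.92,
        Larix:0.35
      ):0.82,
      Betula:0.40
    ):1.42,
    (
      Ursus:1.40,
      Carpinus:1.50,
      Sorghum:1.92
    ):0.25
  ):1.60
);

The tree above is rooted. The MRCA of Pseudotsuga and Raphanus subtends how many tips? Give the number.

The MRCA of Pseudotsuga and Raphanus is the node subtending ((Pseudotsuga,Homo),(Raphanus,(Oncorhynchus,Canis),Turdus)).
That clade contains 6 terminal taxa: Canis, Homo, Oncorhynchus, Pseudotsuga, Raphanus, Turdus.

6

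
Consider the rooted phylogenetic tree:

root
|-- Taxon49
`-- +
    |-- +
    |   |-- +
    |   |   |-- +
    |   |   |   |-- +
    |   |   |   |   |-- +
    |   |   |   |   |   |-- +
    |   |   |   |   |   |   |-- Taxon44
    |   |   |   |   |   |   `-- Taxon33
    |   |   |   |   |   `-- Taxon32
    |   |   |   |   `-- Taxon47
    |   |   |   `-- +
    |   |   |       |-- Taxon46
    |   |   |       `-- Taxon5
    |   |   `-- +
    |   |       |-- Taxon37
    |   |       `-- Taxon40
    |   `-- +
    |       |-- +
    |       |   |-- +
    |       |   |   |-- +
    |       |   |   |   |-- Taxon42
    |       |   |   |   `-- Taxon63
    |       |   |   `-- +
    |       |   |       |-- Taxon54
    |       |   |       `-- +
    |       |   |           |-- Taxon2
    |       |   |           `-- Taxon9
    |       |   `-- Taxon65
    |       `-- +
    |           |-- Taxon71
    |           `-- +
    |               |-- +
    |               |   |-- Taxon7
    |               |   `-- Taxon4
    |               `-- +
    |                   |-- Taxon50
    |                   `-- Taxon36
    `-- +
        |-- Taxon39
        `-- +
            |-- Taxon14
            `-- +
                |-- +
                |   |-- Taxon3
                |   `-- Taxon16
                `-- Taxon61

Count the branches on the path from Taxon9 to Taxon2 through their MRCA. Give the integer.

2

The MRCA of Taxon9 and Taxon2 is the node subtending (Taxon2,Taxon9).
From Taxon9 up to that node: 1 branch. From Taxon2 up to the same node: 1 branch. Total: 1 + 1 = 2.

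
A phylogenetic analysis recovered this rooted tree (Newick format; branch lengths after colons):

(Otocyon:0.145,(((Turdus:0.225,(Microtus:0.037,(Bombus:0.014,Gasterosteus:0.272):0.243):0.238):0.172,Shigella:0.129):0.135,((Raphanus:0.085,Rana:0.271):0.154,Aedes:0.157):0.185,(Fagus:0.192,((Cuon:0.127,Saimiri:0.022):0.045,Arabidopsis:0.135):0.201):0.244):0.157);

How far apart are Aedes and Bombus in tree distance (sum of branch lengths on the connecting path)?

The path runs Aedes → … → MRCA → … → Bombus; the MRCA is the node subtending (((Turdus,(Microtus,(Bombus,Gasterosteus))),Shigella),((Raphanus,Rana),Aedes),(Fagus,((Cuon,Saimiri),Arabidopsis))).
Branch lengths along that path: 0.157 + 0.185 + 0.135 + 0.172 + 0.238 + 0.243 + 0.014 = 1.144.

1.144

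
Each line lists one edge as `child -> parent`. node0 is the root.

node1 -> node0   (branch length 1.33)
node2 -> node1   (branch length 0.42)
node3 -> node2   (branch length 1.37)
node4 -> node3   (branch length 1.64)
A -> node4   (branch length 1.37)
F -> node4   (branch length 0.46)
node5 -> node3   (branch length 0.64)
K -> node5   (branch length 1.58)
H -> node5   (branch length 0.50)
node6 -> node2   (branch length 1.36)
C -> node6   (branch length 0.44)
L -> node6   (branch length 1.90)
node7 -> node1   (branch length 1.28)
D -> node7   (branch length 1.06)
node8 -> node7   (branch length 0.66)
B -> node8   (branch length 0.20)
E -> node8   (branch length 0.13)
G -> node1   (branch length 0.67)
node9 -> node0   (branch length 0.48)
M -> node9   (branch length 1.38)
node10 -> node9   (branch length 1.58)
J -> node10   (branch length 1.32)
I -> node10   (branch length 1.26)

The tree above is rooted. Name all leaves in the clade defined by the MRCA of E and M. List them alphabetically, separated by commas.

A, B, C, D, E, F, G, H, I, J, K, L, M

Tracing E: it sits inside (B,E).
Tracing M: it sits inside (M,(J,I)).
The smallest clade enclosing both is the whole tree (their MRCA is the root), so the answer is all 13 tips in alphabetical order.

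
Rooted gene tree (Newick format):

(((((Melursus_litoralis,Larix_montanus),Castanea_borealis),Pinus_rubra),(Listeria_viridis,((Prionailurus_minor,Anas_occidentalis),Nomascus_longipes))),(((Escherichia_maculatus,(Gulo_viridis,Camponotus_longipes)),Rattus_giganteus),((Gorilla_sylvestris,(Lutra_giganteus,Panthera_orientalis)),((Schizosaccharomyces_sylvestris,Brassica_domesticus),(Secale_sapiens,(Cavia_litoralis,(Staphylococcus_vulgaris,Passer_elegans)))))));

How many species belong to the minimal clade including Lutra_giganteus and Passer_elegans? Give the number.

9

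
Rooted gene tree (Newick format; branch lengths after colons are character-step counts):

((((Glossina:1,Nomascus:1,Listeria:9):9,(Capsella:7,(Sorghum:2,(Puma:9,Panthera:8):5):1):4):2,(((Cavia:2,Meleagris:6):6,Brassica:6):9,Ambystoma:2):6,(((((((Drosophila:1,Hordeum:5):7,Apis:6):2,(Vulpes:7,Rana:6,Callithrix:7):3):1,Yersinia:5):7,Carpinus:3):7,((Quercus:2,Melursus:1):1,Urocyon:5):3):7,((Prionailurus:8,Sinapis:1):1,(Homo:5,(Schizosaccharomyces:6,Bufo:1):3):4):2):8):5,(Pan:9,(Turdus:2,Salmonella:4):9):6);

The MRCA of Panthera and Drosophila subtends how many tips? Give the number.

The MRCA of Panthera and Drosophila is the node subtending (((Glossina,Nomascus,Listeria),(Capsella,(Sorghum,(Puma,Panthera)))),(((Cavia,Meleagris),Brassica),Ambystoma),(((((((Drosophila,Hordeum),Apis),(Vulpes,Rana,Callithrix)),Yersinia),Carpinus),((Quercus,Melursus),Urocyon)),((Prionailurus,Sinapis),(Homo,(Schizosaccharomyces,Bufo))))).
That clade contains 27 terminal taxa: Ambystoma, Apis, Brassica, Bufo, Callithrix, Capsella, Carpinus, Cavia, Drosophila, Glossina, Homo, Hordeum, Listeria, Meleagris, Melursus, Nomascus, Panthera, Prionailurus, Puma, Quercus, Rana, Schizosaccharomyces, Sinapis, Sorghum, Urocyon, Vulpes, Yersinia.

27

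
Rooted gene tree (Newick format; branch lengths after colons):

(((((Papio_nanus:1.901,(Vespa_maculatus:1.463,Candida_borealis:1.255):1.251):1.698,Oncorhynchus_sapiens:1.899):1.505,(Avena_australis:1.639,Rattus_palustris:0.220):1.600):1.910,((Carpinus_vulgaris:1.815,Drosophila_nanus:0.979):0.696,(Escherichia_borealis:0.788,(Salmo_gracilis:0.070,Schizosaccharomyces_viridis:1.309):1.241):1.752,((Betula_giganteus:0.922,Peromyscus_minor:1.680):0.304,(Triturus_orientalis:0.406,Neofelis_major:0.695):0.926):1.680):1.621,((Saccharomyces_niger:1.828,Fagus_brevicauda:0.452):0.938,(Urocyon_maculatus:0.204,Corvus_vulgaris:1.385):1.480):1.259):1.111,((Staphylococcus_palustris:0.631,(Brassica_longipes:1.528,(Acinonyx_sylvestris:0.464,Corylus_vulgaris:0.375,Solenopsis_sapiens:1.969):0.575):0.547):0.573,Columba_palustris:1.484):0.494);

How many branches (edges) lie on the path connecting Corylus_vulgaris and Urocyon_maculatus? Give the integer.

9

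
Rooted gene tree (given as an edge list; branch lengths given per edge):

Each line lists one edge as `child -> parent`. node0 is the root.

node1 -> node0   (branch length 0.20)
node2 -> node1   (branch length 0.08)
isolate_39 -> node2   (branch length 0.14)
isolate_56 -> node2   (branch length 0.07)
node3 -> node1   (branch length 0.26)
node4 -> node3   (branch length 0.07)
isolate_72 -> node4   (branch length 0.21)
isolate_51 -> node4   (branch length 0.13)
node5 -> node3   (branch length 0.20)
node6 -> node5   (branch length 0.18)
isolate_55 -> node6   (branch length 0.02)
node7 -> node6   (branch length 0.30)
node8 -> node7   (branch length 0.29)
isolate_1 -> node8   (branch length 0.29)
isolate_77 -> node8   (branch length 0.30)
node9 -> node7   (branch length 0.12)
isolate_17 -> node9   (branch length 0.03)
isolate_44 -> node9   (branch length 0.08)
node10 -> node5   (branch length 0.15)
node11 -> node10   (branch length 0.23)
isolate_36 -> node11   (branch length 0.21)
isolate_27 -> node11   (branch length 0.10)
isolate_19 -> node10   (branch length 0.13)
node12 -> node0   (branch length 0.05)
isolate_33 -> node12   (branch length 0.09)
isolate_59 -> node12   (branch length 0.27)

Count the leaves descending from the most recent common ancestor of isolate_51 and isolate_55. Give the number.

The MRCA of isolate_51 and isolate_55 is the node subtending ((isolate_72,isolate_51),((isolate_55,((isolate_1,isolate_77),(isolate_17,isolate_44))),((isolate_36,isolate_27),isolate_19))).
That clade contains 10 terminal taxa: isolate_1, isolate_17, isolate_19, isolate_27, isolate_36, isolate_44, isolate_51, isolate_55, isolate_72, isolate_77.

10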